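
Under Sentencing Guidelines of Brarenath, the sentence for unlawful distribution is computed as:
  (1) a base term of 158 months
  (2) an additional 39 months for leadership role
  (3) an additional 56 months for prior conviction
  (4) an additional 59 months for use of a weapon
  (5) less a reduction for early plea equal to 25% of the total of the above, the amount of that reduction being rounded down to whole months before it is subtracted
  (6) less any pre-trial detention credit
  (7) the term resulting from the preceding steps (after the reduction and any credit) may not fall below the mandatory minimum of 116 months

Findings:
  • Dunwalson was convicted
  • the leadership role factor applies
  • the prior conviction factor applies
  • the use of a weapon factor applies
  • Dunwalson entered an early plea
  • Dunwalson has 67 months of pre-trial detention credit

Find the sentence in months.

Leadership role enhancement: +39 months
Prior conviction enhancement: +56 months
Use of a weapon enhancement: +59 months
Adjusted term: 158 months + 39 months + 56 months + 59 months = 312 months
Early plea reduction: 25% of 312 months = 78 months (rounded down)
After reduction: 312 − 78 = 234 months
Less pre-trial detention credit: 234 months − 67 months = 167 months
Minimum 116 months: 167 months meets the minimum, no increase.

167 months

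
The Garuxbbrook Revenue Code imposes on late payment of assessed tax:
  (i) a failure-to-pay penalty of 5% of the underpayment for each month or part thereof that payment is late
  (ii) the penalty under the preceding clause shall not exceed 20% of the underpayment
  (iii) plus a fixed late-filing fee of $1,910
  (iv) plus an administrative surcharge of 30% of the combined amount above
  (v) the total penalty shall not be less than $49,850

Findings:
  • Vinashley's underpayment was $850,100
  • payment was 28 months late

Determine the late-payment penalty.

Accrued rate: 5% × 28 = 140%, capped at 20% → 20%
Failure-to-pay penalty: 20% of $850,100 = $170,020
Penalty before surcharge: $170,020 + $1,910 = $171,930
Administrative surcharge: 30% of $171,930 = $51,579
Total penalty: $171,930 + $51,579 = $223,509
Minimum $49,850: $223,509 meets the minimum, no increase.

$223,509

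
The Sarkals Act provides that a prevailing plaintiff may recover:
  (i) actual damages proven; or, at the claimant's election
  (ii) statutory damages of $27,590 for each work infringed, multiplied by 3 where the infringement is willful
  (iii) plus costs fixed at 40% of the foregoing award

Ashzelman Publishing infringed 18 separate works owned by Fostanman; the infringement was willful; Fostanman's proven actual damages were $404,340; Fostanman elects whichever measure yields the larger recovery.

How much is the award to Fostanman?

Statutory damages: 18 × $27,590 = $496,620
Trebled: 3 × $496,620 = $1,489,860
Greater of actual damages ($404,340) or enhanced statutory damages ($1,489,860): $1,489,860
Costs: 40% of $1,489,860 = $595,944
Award plus costs: $1,489,860 + $595,944 = $2,085,804

$2,085,804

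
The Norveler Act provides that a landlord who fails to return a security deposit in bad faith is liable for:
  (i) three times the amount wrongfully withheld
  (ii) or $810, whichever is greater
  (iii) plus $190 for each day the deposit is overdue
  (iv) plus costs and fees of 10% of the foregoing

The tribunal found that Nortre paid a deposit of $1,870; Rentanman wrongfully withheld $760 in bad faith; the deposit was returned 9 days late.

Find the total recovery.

$4,389

Trebled: 3 × $760 = $2,280
Minimum $810: $2,280 meets the minimum, no increase.
Late-return penalty: 9 × $190 = $1,710
Damages plus late penalty: $2,280 + $1,710 = $3,990
Costs and fees: 10% of $3,990 = $399
Total recovery: $3,990 + $399 = $4,389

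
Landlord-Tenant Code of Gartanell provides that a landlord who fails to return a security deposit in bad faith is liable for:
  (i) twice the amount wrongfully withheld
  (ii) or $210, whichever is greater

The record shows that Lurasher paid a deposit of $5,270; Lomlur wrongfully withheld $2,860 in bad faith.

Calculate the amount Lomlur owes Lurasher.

Doubled: 2 × $2,860 = $5,720
Minimum $210: $5,720 meets the minimum, no increase.

$5,720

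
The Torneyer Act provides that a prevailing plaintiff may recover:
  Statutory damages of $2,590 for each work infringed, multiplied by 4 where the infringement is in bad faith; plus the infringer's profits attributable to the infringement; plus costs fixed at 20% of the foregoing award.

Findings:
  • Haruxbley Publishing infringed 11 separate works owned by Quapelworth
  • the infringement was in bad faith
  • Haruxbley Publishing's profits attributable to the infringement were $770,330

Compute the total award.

Statutory damages: 11 × $2,590 = $28,490
Multiplied by 4: 4 × $28,490 = $113,960
Combined award: $113,960 + $770,330 = $884,290
Costs: 20% of $884,290 = $176,858
Award plus costs: $884,290 + $176,858 = $1,061,148

$1,061,148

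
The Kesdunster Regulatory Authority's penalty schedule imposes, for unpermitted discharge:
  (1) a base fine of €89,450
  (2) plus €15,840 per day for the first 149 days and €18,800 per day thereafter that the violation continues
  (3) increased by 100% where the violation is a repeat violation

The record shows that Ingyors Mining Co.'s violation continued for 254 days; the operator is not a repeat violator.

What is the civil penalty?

€4,423,610

First 149 days: 149 × €15,840 = €2,360,160
Remaining days: (254 − 149) × €18,800 = €1,974,000
Per-day component: €2,360,160 + €1,974,000 = €4,334,160
Base plus per-day: €89,450 + €4,334,160 = €4,423,610
The operator is not a repeat violator: no 100% increase.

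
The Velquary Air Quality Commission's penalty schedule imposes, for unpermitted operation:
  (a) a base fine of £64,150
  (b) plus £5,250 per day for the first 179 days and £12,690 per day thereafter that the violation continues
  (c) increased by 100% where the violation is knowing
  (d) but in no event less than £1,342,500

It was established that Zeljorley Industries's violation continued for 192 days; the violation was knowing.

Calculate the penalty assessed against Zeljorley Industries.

First 179 days: 179 × £5,250 = £939,750
Remaining days: (192 − 179) × £12,690 = £164,970
Per-day component: £939,750 + £164,970 = £1,104,720
Base plus per-day: £64,150 + £1,104,720 = £1,168,870
Enhancement: 100% of £1,168,870 = £1,168,870
Enhanced fine: £1,168,870 + £1,168,870 = £2,337,740
Minimum £1,342,500: £2,337,740 meets the minimum, no increase.

£2,337,740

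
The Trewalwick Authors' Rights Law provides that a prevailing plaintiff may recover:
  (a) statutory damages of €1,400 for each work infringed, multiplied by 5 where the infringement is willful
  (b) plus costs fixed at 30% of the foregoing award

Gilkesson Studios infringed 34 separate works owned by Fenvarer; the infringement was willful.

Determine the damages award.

€309,400

Statutory damages: 34 × €1,400 = €47,600
Multiplied by 5: 5 × €47,600 = €238,000
Costs: 30% of €238,000 = €71,400
Award plus costs: €238,000 + €71,400 = €309,400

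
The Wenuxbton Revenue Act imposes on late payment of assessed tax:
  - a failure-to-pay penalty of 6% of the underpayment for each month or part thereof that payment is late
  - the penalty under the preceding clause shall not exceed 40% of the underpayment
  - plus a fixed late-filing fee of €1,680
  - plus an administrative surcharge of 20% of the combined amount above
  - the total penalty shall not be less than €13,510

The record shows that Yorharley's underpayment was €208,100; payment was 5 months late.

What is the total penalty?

€76,932

Accrued rate: 6% × 5 = 30%, capped at 40% → 30%
Failure-to-pay penalty: 30% of €208,100 = €62,430
Penalty before surcharge: €62,430 + €1,680 = €64,110
Administrative surcharge: 20% of €64,110 = €12,822
Total penalty: €64,110 + €12,822 = €76,932
Minimum €13,510: €76,932 meets the minimum, no increase.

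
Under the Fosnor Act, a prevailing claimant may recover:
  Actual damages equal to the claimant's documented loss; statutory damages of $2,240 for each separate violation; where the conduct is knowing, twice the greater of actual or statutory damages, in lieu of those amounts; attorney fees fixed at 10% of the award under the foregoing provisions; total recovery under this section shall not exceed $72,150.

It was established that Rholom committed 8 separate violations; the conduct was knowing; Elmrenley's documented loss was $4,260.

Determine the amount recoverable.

Statutory damages: 8 × $2,240 = $17,920
Greater of actual damages ($4,260) or statutory damages ($17,920): $17,920
Doubled: 2 × $17,920 = $35,840
Attorney fees: 10% of $35,840 = $3,584
Total before cap: $35,840 + $3,584 = $39,424
Cap at $72,150: $39,424 is within the cap, no reduction.

Total recovery: $39,424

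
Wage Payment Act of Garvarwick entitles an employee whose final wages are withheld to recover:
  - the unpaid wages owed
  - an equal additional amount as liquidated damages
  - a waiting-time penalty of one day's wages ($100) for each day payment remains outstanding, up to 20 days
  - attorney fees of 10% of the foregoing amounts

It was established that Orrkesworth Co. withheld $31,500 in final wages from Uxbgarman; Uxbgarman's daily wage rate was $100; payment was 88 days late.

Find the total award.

$71,500

Liquidated damages (equal amount): $31,500
Penalty days: min(88, 20) = 20
Waiting-time penalty: 20 × $100 = $2,000
Subtotal: $31,500 + $31,500 + $2,000 = $65,000
Attorney fees: 10% of $65,000 = $6,500
Total award: $65,000 + $6,500 = $71,500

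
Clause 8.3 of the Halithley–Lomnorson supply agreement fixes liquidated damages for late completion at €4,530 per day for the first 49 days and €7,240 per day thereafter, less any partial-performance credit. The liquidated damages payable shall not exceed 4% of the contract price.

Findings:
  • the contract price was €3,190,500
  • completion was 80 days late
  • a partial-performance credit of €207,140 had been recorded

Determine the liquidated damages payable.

First 49 days: 49 × €4,530 = €221,970
Remaining days: (80 − 49) × €7,240 = €224,440
Accrued per-day damages: €221,970 + €224,440 = €446,410
Less partial-performance credit: €446,410 − €207,140 = €239,270
Cap: 4% of €3,190,500 = €127,620
Cap at €127,620: €239,270 exceeds the cap → €127,620

€127,620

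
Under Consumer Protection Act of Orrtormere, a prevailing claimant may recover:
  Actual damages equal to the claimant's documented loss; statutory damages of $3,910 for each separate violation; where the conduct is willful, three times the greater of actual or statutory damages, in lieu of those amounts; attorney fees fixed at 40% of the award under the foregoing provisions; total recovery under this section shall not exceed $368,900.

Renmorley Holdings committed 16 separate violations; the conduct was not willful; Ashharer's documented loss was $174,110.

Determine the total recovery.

$331,338

Statutory damages: 16 × $3,910 = $62,560
Conduct not willful: the in-lieu enhancement does not apply.
Actual plus statutory damages: $174,110 + $62,560 = $236,670
Attorney fees: 40% of $236,670 = $94,668
Total before cap: $236,670 + $94,668 = $331,338
Cap at $368,900: $331,338 is within the cap, no reduction.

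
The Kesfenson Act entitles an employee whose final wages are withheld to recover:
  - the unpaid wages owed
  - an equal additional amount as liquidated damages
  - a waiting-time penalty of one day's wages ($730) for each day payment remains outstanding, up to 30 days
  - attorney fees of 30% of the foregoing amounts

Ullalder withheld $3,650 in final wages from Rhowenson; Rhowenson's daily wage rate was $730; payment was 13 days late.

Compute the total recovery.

Liquidated damages (equal amount): $3,650
Penalty days: min(13, 30) = 13
Waiting-time penalty: 13 × $730 = $9,490
Subtotal: $3,650 + $3,650 + $9,490 = $16,790
Attorney fees: 30% of $16,790 = $5,037
Total award: $16,790 + $5,037 = $21,827

$21,827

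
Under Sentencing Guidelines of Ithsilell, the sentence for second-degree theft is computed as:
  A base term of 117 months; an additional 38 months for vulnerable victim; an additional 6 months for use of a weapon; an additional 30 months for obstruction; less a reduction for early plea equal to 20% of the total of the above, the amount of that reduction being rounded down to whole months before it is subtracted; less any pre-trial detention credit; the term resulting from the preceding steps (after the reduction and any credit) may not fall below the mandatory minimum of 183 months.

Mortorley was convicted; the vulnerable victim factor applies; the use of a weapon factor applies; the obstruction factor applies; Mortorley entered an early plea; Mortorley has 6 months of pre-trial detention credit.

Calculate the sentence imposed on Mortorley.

Vulnerable victim enhancement: +38 months
Use of a weapon enhancement: +6 months
Obstruction enhancement: +30 months
Adjusted term: 117 months + 38 months + 6 months + 30 months = 191 months
Early plea reduction: 20% of 191 months = 38 months (rounded down)
After reduction: 191 − 38 = 153 months
Less pre-trial detention credit: 153 months − 6 months = 147 months
Minimum 183 months: 147 months is below the minimum → 183 months

183 months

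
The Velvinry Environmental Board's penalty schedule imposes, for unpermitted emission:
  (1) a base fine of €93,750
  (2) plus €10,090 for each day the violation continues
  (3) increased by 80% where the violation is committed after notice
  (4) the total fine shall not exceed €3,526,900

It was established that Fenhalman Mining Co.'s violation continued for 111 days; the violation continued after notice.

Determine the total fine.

€2,184,732

Per-day component: 111 × €10,090 = €1,119,990
Base plus per-day: €93,750 + €1,119,990 = €1,213,740
Enhancement: 80% of €1,213,740 = €970,992
Enhanced fine: €1,213,740 + €970,992 = €2,184,732
Cap at €3,526,900: €2,184,732 is within the cap, no reduction.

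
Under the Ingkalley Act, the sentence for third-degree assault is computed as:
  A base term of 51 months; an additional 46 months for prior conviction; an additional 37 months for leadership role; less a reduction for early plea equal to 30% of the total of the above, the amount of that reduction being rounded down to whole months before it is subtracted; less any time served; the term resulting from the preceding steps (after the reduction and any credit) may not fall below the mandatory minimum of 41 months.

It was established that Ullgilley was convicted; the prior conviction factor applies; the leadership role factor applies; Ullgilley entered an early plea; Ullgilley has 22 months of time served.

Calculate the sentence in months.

72 months

Prior conviction enhancement: +46 months
Leadership role enhancement: +37 months
Adjusted term: 51 months + 46 months + 37 months = 134 months
Early plea reduction: 30% of 134 months = 40 months (rounded down)
After reduction: 134 − 40 = 94 months
Less time served: 94 months − 22 months = 72 months
Minimum 41 months: 72 months meets the minimum, no increase.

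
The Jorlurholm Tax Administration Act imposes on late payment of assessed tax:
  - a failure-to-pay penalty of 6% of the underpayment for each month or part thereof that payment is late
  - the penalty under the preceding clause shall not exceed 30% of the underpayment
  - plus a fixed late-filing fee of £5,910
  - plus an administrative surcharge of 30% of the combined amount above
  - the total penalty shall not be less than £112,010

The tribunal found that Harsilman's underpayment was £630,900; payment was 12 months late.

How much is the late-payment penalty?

£253,734

Accrued rate: 6% × 12 = 72%, capped at 30% → 30%
Failure-to-pay penalty: 30% of £630,900 = £189,270
Penalty before surcharge: £189,270 + £5,910 = £195,180
Administrative surcharge: 30% of £195,180 = £58,554
Total penalty: £195,180 + £58,554 = £253,734
Minimum £112,010: £253,734 meets the minimum, no increase.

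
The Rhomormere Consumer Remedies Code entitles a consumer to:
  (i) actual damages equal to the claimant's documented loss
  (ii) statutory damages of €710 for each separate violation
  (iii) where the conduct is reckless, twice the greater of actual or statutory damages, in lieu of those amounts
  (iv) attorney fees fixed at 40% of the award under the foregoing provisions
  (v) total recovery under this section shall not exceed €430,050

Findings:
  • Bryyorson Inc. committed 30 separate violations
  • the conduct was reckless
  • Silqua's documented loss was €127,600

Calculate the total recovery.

€357,280

Statutory damages: 30 × €710 = €21,300
Greater of actual damages (€127,600) or statutory damages (€21,300): €127,600
Doubled: 2 × €127,600 = €255,200
Attorney fees: 40% of €255,200 = €102,080
Total before cap: €255,200 + €102,080 = €357,280
Cap at €430,050: €357,280 is within the cap, no reduction.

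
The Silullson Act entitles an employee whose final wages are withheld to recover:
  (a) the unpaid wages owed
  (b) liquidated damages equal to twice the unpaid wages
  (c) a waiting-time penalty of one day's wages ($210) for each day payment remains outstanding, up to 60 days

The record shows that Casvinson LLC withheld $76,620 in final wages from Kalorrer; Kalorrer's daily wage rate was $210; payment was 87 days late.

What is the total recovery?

$242,460

Doubled: 2 × $76,620 = $153,240
Penalty days: min(87, 60) = 60
Waiting-time penalty: 60 × $210 = $12,600
Total award: $76,620 + $153,240 + $12,600 = $242,460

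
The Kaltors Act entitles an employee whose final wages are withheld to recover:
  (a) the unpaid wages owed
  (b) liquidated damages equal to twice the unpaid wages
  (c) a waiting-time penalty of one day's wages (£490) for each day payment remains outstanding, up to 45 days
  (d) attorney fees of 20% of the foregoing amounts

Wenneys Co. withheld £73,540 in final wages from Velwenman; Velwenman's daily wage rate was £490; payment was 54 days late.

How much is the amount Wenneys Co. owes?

£291,204

Doubled: 2 × £73,540 = £147,080
Penalty days: min(54, 45) = 45
Waiting-time penalty: 45 × £490 = £22,050
Subtotal: £73,540 + £147,080 + £22,050 = £242,670
Attorney fees: 20% of £242,670 = £48,534
Total award: £242,670 + £48,534 = £291,204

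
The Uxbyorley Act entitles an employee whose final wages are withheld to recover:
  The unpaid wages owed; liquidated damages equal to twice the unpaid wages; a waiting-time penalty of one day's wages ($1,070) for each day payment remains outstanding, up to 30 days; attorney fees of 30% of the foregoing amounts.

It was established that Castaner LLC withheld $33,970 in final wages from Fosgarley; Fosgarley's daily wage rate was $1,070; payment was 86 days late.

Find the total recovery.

$174,213

Doubled: 2 × $33,970 = $67,940
Penalty days: min(86, 30) = 30
Waiting-time penalty: 30 × $1,070 = $32,100
Subtotal: $33,970 + $67,940 + $32,100 = $134,010
Attorney fees: 30% of $134,010 = $40,203
Total award: $134,010 + $40,203 = $174,213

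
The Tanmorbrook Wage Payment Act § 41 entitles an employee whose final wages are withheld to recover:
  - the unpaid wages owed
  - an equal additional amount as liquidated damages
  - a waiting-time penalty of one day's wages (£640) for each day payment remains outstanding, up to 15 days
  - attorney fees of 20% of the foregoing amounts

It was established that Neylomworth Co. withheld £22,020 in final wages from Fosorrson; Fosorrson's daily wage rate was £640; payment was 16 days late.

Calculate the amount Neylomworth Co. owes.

Liquidated damages (equal amount): £22,020
Penalty days: min(16, 15) = 15
Waiting-time penalty: 15 × £640 = £9,600
Subtotal: £22,020 + £22,020 + £9,600 = £53,640
Attorney fees: 20% of £53,640 = £10,728
Total award: £53,640 + £10,728 = £64,368

£64,368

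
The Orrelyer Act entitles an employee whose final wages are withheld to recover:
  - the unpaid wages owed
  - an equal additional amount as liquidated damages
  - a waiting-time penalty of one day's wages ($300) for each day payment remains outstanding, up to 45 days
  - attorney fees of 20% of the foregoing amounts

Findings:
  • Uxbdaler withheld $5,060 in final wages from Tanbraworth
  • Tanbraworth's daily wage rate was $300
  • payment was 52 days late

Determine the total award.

Liquidated damages (equal amount): $5,060
Penalty days: min(52, 45) = 45
Waiting-time penalty: 45 × $300 = $13,500
Subtotal: $5,060 + $5,060 + $13,500 = $23,620
Attorney fees: 20% of $23,620 = $4,724
Total award: $23,620 + $4,724 = $28,344

Total award: $28,344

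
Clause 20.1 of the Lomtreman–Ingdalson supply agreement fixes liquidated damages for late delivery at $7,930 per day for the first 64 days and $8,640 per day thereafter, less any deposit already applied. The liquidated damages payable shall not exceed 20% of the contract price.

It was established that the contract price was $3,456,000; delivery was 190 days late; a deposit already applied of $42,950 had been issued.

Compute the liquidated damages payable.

$691,200

First 64 days: 64 × $7,930 = $507,520
Remaining days: (190 − 64) × $8,640 = $1,088,640
Accrued per-day damages: $507,520 + $1,088,640 = $1,596,160
Less deposit already applied: $1,596,160 − $42,950 = $1,553,210
Cap: 20% of $3,456,000 = $691,200
Cap at $691,200: $1,553,210 exceeds the cap → $691,200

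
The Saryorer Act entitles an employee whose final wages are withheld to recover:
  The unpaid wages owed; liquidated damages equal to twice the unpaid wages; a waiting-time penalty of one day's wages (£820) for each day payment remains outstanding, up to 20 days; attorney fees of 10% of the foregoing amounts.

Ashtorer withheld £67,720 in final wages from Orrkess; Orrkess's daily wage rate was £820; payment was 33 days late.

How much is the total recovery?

£241,516

Doubled: 2 × £67,720 = £135,440
Penalty days: min(33, 20) = 20
Waiting-time penalty: 20 × £820 = £16,400
Subtotal: £67,720 + £135,440 + £16,400 = £219,560
Attorney fees: 10% of £219,560 = £21,956
Total award: £219,560 + £21,956 = £241,516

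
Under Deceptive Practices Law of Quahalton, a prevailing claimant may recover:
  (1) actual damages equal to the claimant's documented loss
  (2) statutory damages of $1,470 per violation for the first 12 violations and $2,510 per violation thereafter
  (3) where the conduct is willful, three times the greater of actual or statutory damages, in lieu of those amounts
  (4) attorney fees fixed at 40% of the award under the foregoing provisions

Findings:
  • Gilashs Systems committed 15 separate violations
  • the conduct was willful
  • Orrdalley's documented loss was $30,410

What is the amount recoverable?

First 12 violations: 12 × $1,470 = $17,640
Remaining violations: (15 − 12) × $2,510 = $7,530
Statutory damages: $17,640 + $7,530 = $25,170
Greater of actual damages ($30,410) or statutory damages ($25,170): $30,410
Trebled: 3 × $30,410 = $91,230
Attorney fees: 40% of $91,230 = $36,492
Total recovery: $91,230 + $36,492 = $127,722

$127,722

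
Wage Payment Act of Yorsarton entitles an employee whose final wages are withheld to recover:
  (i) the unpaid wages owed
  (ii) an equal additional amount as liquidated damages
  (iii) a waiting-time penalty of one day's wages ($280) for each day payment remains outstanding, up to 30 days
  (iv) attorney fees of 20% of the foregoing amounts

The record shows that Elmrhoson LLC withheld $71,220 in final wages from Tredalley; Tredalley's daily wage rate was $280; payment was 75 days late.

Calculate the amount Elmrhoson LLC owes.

Total award: $181,008

Liquidated damages (equal amount): $71,220
Penalty days: min(75, 30) = 30
Waiting-time penalty: 30 × $280 = $8,400
Subtotal: $71,220 + $71,220 + $8,400 = $150,840
Attorney fees: 20% of $150,840 = $30,168
Total award: $150,840 + $30,168 = $181,008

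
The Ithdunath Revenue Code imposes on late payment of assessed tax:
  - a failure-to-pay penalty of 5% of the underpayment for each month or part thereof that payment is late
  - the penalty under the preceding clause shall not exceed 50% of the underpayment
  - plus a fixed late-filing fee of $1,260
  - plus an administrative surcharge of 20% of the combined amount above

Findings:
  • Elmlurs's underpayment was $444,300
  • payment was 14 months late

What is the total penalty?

Accrued rate: 5% × 14 = 70%, capped at 50% → 50%
Failure-to-pay penalty: 50% of $444,300 = $222,150
Penalty before surcharge: $222,150 + $1,260 = $223,410
Administrative surcharge: 20% of $223,410 = $44,682
Total penalty: $223,410 + $44,682 = $268,092

Penalty: $268,092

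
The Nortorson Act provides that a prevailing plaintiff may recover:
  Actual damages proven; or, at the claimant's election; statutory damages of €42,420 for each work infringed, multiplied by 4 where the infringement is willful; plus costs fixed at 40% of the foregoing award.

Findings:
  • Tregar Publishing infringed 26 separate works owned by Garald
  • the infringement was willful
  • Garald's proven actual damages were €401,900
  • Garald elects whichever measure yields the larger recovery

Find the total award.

Statutory damages: 26 × €42,420 = €1,102,920
Multiplied by 4: 4 × €1,102,920 = €4,411,680
Greater of actual damages (€401,900) or enhanced statutory damages (€4,411,680): €4,411,680
Costs: 40% of €4,411,680 = €1,764,672
Award plus costs: €4,411,680 + €1,764,672 = €6,176,352

€6,176,352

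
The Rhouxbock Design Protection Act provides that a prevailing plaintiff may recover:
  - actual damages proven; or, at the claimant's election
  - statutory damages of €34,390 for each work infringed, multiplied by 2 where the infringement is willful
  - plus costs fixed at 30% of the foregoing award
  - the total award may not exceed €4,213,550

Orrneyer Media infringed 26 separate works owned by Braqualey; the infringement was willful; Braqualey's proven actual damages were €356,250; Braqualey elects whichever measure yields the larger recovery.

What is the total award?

€2,324,764

Statutory damages: 26 × €34,390 = €894,140
Doubled: 2 × €894,140 = €1,788,280
Greater of actual damages (€356,250) or enhanced statutory damages (€1,788,280): €1,788,280
Costs: 30% of €1,788,280 = €536,484
Award plus costs: €1,788,280 + €536,484 = €2,324,764
Cap at €4,213,550: €2,324,764 is within the cap, no reduction.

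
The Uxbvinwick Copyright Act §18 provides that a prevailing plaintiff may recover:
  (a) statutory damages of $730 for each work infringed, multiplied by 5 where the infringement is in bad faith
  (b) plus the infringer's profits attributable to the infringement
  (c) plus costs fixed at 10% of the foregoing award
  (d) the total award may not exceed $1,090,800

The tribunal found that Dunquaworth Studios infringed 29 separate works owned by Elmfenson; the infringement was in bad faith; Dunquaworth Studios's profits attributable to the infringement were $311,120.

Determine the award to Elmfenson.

Statutory damages: 29 × $730 = $21,170
Multiplied by 5: 5 × $21,170 = $105,850
Combined award: $105,850 + $311,120 = $416,970
Costs: 10% of $416,970 = $41,697
Award plus costs: $416,970 + $41,697 = $458,667
Cap at $1,090,800: $458,667 is within the cap, no reduction.

$458,667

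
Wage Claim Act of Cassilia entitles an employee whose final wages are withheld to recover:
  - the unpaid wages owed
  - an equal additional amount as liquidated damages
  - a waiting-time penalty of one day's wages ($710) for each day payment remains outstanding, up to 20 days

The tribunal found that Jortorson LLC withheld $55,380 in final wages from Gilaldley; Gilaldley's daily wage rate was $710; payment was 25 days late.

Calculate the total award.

$124,960

Liquidated damages (equal amount): $55,380
Penalty days: min(25, 20) = 20
Waiting-time penalty: 20 × $710 = $14,200
Total award: $55,380 + $55,380 + $14,200 = $124,960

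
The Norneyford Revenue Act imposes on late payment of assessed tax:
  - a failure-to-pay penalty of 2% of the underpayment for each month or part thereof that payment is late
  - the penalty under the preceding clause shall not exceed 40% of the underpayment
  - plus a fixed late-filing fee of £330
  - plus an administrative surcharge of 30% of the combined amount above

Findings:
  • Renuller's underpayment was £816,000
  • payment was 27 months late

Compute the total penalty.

Accrued rate: 2% × 27 = 54%, capped at 40% → 40%
Failure-to-pay penalty: 40% of £816,000 = £326,400
Penalty before surcharge: £326,400 + £330 = £326,730
Administrative surcharge: 30% of £326,730 = £98,019
Total penalty: £326,730 + £98,019 = £424,749

£424,749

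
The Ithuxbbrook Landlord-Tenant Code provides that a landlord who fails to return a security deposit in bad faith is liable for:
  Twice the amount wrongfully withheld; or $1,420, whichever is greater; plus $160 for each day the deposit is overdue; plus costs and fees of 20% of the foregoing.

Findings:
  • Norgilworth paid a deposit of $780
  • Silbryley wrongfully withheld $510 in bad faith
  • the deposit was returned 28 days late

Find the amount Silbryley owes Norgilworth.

Doubled: 2 × $510 = $1,020
Minimum $1,420: $1,020 is below the minimum → $1,420
Late-return penalty: 28 × $160 = $4,480
Damages plus late penalty: $1,420 + $4,480 = $5,900
Costs and fees: 20% of $5,900 = $1,180
Total recovery: $5,900 + $1,180 = $7,080

$7,080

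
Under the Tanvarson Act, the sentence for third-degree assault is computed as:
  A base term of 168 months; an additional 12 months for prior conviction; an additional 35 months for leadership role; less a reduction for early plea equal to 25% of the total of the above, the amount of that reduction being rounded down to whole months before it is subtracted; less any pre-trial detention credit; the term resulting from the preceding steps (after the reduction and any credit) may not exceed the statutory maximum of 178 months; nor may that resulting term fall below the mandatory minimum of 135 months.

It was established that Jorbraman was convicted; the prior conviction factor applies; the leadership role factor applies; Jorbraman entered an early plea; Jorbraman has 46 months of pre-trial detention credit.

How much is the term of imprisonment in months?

Prior conviction enhancement: +12 months
Leadership role enhancement: +35 months
Adjusted term: 168 months + 12 months + 35 months = 215 months
Early plea reduction: 25% of 215 months = 53 months (rounded down)
After reduction: 215 − 53 = 162 months
Less pre-trial detention credit: 162 months − 46 months = 116 months
Cap at 178 months: 116 months is within the cap, no reduction.
Minimum 135 months: 116 months is below the minimum → 135 months

135 months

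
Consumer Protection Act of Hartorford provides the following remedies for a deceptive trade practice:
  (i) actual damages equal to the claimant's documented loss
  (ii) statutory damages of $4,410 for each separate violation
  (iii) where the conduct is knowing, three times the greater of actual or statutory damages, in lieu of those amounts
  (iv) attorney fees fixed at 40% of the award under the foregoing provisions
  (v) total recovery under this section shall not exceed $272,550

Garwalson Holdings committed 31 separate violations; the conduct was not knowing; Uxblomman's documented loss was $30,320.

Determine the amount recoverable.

Statutory damages: 31 × $4,410 = $136,710
Conduct not knowing: the in-lieu enhancement does not apply.
Actual plus statutory damages: $30,320 + $136,710 = $167,030
Attorney fees: 40% of $167,030 = $66,812
Total before cap: $167,030 + $66,812 = $233,842
Cap at $272,550: $233,842 is within the cap, no reduction.

$233,842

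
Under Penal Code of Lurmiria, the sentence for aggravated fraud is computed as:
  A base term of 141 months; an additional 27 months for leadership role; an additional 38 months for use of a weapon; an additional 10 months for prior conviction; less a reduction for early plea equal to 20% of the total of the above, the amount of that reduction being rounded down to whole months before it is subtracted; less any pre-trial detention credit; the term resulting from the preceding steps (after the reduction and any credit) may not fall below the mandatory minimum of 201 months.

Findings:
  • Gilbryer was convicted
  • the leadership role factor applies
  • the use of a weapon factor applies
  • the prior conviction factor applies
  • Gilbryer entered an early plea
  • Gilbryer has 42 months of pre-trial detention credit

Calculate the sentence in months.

Leadership role enhancement: +27 months
Use of a weapon enhancement: +38 months
Prior conviction enhancement: +10 months
Adjusted term: 141 months + 27 months + 38 months + 10 months = 216 months
Early plea reduction: 20% of 216 months = 43 months (rounded down)
After reduction: 216 − 43 = 173 months
Less pre-trial detention credit: 173 months − 42 months = 131 months
Minimum 201 months: 131 months is below the minimum → 201 months

201 months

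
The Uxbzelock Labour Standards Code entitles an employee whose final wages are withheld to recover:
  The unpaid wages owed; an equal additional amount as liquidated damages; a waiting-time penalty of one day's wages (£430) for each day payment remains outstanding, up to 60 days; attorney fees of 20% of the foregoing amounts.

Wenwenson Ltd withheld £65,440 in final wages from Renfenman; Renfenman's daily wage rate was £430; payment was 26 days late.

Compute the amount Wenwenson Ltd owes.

Liquidated damages (equal amount): £65,440
Penalty days: min(26, 60) = 26
Waiting-time penalty: 26 × £430 = £11,180
Subtotal: £65,440 + £65,440 + £11,180 = £142,060
Attorney fees: 20% of £142,060 = £28,412
Total award: £142,060 + £28,412 = £170,472

£170,472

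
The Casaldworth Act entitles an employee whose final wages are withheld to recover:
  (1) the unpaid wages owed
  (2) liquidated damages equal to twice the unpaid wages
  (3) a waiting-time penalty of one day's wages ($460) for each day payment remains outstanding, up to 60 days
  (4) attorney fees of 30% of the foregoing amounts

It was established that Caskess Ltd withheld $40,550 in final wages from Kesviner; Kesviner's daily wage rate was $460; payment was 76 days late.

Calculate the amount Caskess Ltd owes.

$194,025

Doubled: 2 × $40,550 = $81,100
Penalty days: min(76, 60) = 60
Waiting-time penalty: 60 × $460 = $27,600
Subtotal: $40,550 + $81,100 + $27,600 = $149,250
Attorney fees: 30% of $149,250 = $44,775
Total award: $149,250 + $44,775 = $194,025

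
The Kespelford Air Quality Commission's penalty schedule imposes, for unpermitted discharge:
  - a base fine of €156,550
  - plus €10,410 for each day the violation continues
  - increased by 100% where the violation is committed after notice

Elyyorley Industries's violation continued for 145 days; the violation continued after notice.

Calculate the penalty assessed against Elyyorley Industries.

Per-day component: 145 × €10,410 = €1,509,450
Base plus per-day: €156,550 + €1,509,450 = €1,666,000
Enhancement: 100% of €1,666,000 = €1,666,000
Enhanced fine: €1,666,000 + €1,666,000 = €3,332,000

€3,332,000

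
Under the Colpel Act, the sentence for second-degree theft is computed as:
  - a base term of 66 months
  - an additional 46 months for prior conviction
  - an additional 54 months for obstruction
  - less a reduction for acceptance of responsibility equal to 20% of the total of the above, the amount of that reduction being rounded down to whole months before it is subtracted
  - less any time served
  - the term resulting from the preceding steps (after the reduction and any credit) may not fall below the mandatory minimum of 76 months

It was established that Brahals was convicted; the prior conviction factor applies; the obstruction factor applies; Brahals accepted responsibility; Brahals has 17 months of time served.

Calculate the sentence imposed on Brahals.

116 months

Prior conviction enhancement: +46 months
Obstruction enhancement: +54 months
Adjusted term: 66 months + 46 months + 54 months = 166 months
Acceptance of responsibility reduction: 20% of 166 months = 33 months (rounded down)
After reduction: 166 − 33 = 133 months
Less time served: 133 months − 17 months = 116 months
Minimum 76 months: 116 months meets the minimum, no increase.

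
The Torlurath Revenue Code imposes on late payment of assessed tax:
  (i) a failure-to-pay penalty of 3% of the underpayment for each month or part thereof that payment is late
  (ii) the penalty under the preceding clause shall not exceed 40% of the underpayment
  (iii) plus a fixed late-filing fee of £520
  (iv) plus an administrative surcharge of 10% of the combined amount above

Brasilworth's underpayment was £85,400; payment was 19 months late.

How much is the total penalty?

£38,148

Accrued rate: 3% × 19 = 57%, capped at 40% → 40%
Failure-to-pay penalty: 40% of £85,400 = £34,160
Penalty before surcharge: £34,160 + £520 = £34,680
Administrative surcharge: 10% of £34,680 = £3,468
Total penalty: £34,680 + £3,468 = £38,148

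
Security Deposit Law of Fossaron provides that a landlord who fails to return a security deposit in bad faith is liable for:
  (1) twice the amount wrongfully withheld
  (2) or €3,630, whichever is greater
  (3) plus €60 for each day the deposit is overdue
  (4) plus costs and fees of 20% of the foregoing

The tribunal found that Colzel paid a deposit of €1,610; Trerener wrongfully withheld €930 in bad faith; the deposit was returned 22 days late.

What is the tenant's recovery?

Doubled: 2 × €930 = €1,860
Minimum €3,630: €1,860 is below the minimum → €3,630
Late-return penalty: 22 × €60 = €1,320
Damages plus late penalty: €3,630 + €1,320 = €4,950
Costs and fees: 20% of €4,950 = €990
Total recovery: €4,950 + €990 = €5,940

€5,940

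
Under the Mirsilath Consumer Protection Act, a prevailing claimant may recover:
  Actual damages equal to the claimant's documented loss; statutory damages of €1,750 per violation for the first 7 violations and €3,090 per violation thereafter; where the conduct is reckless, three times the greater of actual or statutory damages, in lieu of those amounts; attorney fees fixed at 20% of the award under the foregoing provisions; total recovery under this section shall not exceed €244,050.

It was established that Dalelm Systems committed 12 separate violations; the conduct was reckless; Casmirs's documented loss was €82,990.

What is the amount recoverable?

First 7 violations: 7 × €1,750 = €12,250
Remaining violations: (12 − 7) × €3,090 = €15,450
Statutory damages: €12,250 + €15,450 = €27,700
Greater of actual damages (€82,990) or statutory damages (€27,700): €82,990
Trebled: 3 × €82,990 = €248,970
Attorney fees: 20% of €248,970 = €49,794
Total before cap: €248,970 + €49,794 = €298,764
Cap at €244,050: €298,764 exceeds the cap → €244,050

€244,050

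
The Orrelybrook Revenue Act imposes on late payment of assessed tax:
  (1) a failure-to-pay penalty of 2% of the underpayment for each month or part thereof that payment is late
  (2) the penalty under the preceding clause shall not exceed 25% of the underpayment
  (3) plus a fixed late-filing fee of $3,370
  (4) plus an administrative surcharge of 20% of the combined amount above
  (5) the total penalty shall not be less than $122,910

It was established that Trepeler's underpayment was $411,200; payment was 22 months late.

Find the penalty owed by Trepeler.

Accrued rate: 2% × 22 = 44%, capped at 25% → 25%
Failure-to-pay penalty: 25% of $411,200 = $102,800
Penalty before surcharge: $102,800 + $3,370 = $106,170
Administrative surcharge: 20% of $106,170 = $21,234
Total penalty: $106,170 + $21,234 = $127,404
Minimum $122,910: $127,404 meets the minimum, no increase.

Penalty: $127,404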